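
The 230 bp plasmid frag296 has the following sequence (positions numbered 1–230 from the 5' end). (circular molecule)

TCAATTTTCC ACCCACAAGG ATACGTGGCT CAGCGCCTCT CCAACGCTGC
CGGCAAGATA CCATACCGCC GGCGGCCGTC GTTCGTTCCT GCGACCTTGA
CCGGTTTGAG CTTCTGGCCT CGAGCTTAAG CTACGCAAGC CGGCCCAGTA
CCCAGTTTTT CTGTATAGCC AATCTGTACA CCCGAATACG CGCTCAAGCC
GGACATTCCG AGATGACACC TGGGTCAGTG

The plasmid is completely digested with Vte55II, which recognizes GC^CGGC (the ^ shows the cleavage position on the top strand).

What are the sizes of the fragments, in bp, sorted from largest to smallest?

140, 71, 19 bp

Vte55II sites (GCCGGC) start at positions 49, 68, 139.
Vte55II cuts after base 2 of each site, so after positions 50, 69, 140.
Circular molecule, 3 cuts → 3 fragments:
  51–69 → 19 bp
  70–140 → 71 bp
  141–230 then 1–50 → 90 + 50 = 140 bp
Sorted largest to smallest: 140, 71, 19 bp.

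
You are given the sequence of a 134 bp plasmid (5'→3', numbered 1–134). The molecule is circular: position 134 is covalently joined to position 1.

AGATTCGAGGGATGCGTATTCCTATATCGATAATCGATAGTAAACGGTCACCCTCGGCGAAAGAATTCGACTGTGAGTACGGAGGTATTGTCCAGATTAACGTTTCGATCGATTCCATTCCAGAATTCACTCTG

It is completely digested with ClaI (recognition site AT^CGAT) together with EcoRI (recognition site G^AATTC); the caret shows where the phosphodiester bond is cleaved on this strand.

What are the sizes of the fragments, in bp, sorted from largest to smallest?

46, 38, 29, 14, 7 bp

ClaI sites (ATCGAT) start at positions 26, 33, 108.
ClaI cuts after base 2 of each site, so after positions 27, 34, 109.
EcoRI sites (GAATTC) start at positions 63, 123.
EcoRI cuts after the first base of each site, so after positions 63, 123.
Combined cut positions: 27, 34, 63, 109, 123.
Circular molecule, 5 cuts → 5 fragments:
  28–34 → 7 bp
  35–63 → 29 bp
  64–109 → 46 bp
  110–123 → 14 bp
  124–134 then 1–27 → 11 + 27 = 38 bp
Sorted largest to smallest: 46, 38, 29, 14, 7 bp.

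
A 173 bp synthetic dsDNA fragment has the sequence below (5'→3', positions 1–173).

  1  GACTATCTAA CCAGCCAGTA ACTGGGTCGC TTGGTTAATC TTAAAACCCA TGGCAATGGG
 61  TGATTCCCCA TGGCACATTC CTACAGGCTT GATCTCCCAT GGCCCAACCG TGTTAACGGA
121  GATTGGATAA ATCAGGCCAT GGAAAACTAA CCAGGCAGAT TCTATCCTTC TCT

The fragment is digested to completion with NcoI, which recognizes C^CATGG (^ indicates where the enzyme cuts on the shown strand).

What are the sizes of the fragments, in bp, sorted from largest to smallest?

48, 40, 36, 29, 20 bp

NcoI sites (CCATGG) start at positions 48, 68, 97, 137.
NcoI cuts after the first base of each site, so after positions 48, 68, 97, 137.
Linear molecule, 4 cuts → 5 fragments:
  1–48 → 48 bp
  49–68 → 20 bp
  69–97 → 29 bp
  98–137 → 40 bp
  138–173 → 36 bp
Sorted largest to smallest: 48, 40, 36, 29, 20 bp.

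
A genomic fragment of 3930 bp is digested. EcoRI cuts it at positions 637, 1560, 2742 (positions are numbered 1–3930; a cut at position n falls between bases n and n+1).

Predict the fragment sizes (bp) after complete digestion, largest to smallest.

Linear molecule, 3 cuts → 4 fragments:
  637 − 0 = 637 bp
  1560 − 637 = 923 bp
  2742 − 1560 = 1182 bp
  3930 − 2742 = 1188 bp
Sorted largest to smallest: 1188, 1182, 923, 637 bp.

1188, 1182, 923, 637 bp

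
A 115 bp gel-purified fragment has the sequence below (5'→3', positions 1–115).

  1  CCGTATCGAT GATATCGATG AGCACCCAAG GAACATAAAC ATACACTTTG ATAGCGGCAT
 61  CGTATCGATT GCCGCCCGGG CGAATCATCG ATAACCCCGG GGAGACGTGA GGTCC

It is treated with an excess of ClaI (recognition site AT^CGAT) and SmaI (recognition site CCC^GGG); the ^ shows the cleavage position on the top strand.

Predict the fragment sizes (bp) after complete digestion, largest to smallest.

ClaI sites (ATCGAT) start at positions 5, 14, 64, 87.
ClaI cuts after base 2 of each site, so after positions 6, 15, 65, 88.
SmaI sites (CCCGGG) start at positions 75, 96.
SmaI cuts after base 3 of each site, so after positions 77, 98.
Combined cut positions: 6, 15, 65, 77, 88, 98.
Linear molecule, 6 cuts → 7 fragments:
  1–6 → 6 bp
  7–15 → 9 bp
  16–65 → 50 bp
  66–77 → 12 bp
  78–88 → 11 bp
  89–98 → 10 bp
  99–115 → 17 bp
Sorted largest to smallest: 50, 17, 12, 11, 10, 9, 6 bp.

50, 17, 12, 11, 10, 9, 6 bp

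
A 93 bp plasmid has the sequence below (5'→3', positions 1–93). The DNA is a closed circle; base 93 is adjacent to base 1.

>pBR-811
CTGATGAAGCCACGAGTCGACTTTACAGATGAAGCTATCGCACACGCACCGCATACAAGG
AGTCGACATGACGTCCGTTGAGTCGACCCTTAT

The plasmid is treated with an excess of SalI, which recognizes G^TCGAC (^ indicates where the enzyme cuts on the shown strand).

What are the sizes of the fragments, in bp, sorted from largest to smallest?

46, 27, 20 bp

SalI sites (GTCGAC) start at positions 16, 62, 82.
SalI cuts after the first base of each site, so after positions 16, 62, 82.
Circular molecule, 3 cuts → 3 fragments:
  17–62 → 46 bp
  63–82 → 20 bp
  83–93 then 1–16 → 11 + 16 = 27 bp
Sorted largest to smallest: 46, 27, 20 bp.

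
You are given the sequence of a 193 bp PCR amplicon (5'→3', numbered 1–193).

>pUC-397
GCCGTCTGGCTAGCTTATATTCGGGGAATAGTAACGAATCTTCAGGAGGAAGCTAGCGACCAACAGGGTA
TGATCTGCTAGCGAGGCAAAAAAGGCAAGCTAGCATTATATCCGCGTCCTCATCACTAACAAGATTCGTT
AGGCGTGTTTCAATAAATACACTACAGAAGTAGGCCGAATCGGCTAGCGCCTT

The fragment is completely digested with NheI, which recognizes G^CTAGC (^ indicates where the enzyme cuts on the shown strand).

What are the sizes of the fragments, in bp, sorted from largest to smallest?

NheI sites (GCTAGC) start at positions 9, 52, 77, 99, 183.
NheI cuts after the first base of each site, so after positions 9, 52, 77, 99, 183.
Linear molecule, 5 cuts → 6 fragments:
  1–9 → 9 bp
  10–52 → 43 bp
  53–77 → 25 bp
  78–99 → 22 bp
  100–183 → 84 bp
  184–193 → 10 bp
Sorted largest to smallest: 84, 43, 25, 22, 10, 9 bp.

84, 43, 25, 22, 10, 9 bp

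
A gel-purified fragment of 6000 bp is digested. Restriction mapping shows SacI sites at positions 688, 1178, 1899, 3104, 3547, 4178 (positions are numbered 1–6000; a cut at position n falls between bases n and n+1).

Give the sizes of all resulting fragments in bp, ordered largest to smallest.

Linear molecule, 6 cuts → 7 fragments:
  688 − 0 = 688 bp
  1178 − 688 = 490 bp
  1899 − 1178 = 721 bp
  3104 − 1899 = 1205 bp
  3547 − 3104 = 443 bp
  4178 − 3547 = 631 bp
  6000 − 4178 = 1822 bp
Sorted largest to smallest: 1822, 1205, 721, 688, 631, 490, 443 bp.

1822, 1205, 721, 688, 631, 490, 443 bp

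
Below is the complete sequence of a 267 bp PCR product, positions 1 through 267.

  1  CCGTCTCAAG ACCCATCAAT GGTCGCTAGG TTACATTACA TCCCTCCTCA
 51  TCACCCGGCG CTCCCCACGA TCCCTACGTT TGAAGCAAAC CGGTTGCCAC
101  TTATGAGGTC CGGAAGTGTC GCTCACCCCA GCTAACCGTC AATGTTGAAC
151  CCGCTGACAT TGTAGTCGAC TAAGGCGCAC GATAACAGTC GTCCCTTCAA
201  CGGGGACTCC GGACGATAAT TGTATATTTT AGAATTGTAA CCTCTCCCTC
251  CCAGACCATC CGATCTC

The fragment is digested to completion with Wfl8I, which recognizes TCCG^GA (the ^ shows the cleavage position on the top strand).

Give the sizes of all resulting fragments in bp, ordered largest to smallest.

Wfl8I sites (TCCGGA) start at positions 109, 208.
Wfl8I cuts after base 4 of each site, so after positions 112, 211.
Linear molecule, 2 cuts → 3 fragments:
  1–112 → 112 bp
  113–211 → 99 bp
  212–267 → 56 bp
Sorted largest to smallest: 112, 99, 56 bp.

112, 99, 56 bp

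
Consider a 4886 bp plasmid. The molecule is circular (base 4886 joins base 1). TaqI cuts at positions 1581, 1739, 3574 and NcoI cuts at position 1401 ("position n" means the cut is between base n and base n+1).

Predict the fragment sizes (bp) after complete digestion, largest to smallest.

2713, 1835, 180, 158 bp

Combined cut positions (sorted): 1401, 1581, 1739, 3574.
Circular molecule, 4 cuts → 4 fragments:
  1581 − 1401 = 180 bp
  1739 − 1581 = 158 bp
  3574 − 1739 = 1835 bp
  wrap: 4886 − 3574 + 1401 = 2713 bp
Sorted largest to smallest: 2713, 1835, 180, 158 bp.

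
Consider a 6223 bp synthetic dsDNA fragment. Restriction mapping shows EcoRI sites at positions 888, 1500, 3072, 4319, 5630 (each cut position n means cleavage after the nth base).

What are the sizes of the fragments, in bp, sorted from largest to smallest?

1572, 1311, 1247, 888, 612, 593 bp

Linear molecule, 5 cuts → 6 fragments:
  888 − 0 = 888 bp
  1500 − 888 = 612 bp
  3072 − 1500 = 1572 bp
  4319 − 3072 = 1247 bp
  5630 − 4319 = 1311 bp
  6223 − 5630 = 593 bp
Sorted largest to smallest: 1572, 1311, 1247, 888, 612, 593 bp.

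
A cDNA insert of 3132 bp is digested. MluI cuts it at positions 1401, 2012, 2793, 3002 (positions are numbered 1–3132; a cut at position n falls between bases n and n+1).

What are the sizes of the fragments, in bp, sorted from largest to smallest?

Linear molecule, 4 cuts → 5 fragments:
  1401 − 0 = 1401 bp
  2012 − 1401 = 611 bp
  2793 − 2012 = 781 bp
  3002 − 2793 = 209 bp
  3132 − 3002 = 130 bp
Sorted largest to smallest: 1401, 781, 611, 209, 130 bp.

1401, 781, 611, 209, 130 bp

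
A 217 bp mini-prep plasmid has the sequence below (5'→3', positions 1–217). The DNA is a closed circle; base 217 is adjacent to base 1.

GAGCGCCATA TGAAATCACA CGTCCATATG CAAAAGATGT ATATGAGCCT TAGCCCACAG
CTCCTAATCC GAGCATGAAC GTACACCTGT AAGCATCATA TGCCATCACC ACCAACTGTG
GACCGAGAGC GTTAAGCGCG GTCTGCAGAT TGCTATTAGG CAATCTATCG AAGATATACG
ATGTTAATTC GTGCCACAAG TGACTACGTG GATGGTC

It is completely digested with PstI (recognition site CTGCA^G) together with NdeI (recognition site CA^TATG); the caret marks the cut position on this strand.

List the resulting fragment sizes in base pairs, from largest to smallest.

The PstI site (CTGCAG) starts at position 143.
PstI cuts after base 5 of each site (before the last base), so after position 147.
NdeI sites (CATATG) start at positions 7, 25, 97.
NdeI cuts after base 2 of each site, so after positions 8, 26, 98.
Combined cut positions: 8, 26, 98, 147.
Circular molecule, 4 cuts → 4 fragments:
  9–26 → 18 bp
  27–98 → 72 bp
  99–147 → 49 bp
  148–217 then 1–8 → 70 + 8 = 78 bp
Sorted largest to smallest: 78, 72, 49, 18 bp.

78, 72, 49, 18 bp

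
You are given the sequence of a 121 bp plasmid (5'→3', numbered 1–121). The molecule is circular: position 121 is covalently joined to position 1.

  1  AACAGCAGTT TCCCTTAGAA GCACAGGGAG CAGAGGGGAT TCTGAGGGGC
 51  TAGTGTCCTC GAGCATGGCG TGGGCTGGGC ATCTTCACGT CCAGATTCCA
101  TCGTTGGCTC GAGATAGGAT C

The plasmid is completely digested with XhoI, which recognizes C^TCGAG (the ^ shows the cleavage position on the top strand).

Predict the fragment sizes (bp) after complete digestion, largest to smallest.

71, 50 bp

XhoI sites (CTCGAG) start at positions 58, 108.
XhoI cuts after the first base of each site, so after positions 58, 108.
Circular molecule, 2 cuts → 2 fragments:
  59–108 → 50 bp
  109–121 then 1–58 → 13 + 58 = 71 bp
Sorted largest to smallest: 71, 50 bp.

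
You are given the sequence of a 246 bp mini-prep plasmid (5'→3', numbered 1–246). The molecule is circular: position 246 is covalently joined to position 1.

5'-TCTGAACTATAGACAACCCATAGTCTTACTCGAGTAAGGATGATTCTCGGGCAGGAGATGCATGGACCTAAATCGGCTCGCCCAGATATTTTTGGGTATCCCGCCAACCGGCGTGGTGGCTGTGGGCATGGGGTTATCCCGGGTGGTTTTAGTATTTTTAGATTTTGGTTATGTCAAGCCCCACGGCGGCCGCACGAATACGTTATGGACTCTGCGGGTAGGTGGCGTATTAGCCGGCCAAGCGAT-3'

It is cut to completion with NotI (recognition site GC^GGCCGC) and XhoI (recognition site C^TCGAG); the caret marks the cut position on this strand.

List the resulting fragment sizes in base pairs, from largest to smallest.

The NotI site (GCGGCCGC) starts at position 186.
NotI cuts after base 2 of each site, so after position 187.
The XhoI site (CTCGAG) starts at position 29.
XhoI cuts after the first base of each site, so after position 29.
Combined cut positions: 29, 187.
Circular molecule, 2 cuts → 2 fragments:
  30–187 → 158 bp
  188–246 then 1–29 → 59 + 29 = 88 bp
Sorted largest to smallest: 158, 88 bp.

158, 88 bp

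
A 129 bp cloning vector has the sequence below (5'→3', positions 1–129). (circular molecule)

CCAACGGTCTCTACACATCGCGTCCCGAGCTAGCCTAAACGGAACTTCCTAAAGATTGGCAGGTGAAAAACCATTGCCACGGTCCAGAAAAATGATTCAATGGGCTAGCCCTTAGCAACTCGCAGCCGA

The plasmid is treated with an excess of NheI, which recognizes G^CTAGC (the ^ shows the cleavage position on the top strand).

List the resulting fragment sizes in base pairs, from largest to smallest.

NheI sites (GCTAGC) start at positions 29, 104.
NheI cuts after the first base of each site, so after positions 29, 104.
Circular molecule, 2 cuts → 2 fragments:
  30–104 → 75 bp
  105–129 then 1–29 → 25 + 29 = 54 bp
Sorted largest to smallest: 75, 54 bp.

75, 54 bp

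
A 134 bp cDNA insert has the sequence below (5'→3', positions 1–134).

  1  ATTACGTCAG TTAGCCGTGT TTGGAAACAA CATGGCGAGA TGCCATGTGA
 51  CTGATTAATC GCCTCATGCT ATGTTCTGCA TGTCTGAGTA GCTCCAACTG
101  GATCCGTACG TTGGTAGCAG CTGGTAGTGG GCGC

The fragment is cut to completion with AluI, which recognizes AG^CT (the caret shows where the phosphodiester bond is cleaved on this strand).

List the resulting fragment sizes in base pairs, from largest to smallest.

AluI sites (AGCT) start at positions 90, 119.
AluI cuts after base 2 of each site, so after positions 91, 120.
Linear molecule, 2 cuts → 3 fragments:
  1–91 → 91 bp
  92–120 → 29 bp
  121–134 → 14 bp
Sorted largest to smallest: 91, 29, 14 bp.

91, 29, 14 bp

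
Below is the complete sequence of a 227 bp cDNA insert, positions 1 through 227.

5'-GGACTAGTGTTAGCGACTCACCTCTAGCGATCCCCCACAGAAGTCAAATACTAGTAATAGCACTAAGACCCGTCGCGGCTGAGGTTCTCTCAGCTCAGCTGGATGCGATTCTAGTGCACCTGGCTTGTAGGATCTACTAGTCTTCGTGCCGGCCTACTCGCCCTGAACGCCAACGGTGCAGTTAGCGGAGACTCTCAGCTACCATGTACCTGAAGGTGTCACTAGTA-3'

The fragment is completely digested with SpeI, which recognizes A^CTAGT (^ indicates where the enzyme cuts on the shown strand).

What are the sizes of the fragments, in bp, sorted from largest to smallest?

86, 85, 47, 6, 3 bp

SpeI sites (ACTAGT) start at positions 3, 50, 136, 221.
SpeI cuts after the first base of each site, so after positions 3, 50, 136, 221.
Linear molecule, 4 cuts → 5 fragments:
  1–3 → 3 bp
  4–50 → 47 bp
  51–136 → 86 bp
  137–221 → 85 bp
  222–227 → 6 bp
Sorted largest to smallest: 86, 85, 47, 6, 3 bp.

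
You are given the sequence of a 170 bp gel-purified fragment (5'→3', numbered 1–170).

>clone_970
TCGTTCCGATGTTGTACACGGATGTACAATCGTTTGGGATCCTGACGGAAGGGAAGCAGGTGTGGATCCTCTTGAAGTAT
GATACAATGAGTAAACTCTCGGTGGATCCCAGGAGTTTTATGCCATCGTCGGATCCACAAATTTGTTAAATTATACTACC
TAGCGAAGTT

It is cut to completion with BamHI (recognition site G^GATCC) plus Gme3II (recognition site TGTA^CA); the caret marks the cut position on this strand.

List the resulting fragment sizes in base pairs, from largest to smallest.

40, 39, 27, 27, 16, 11, 10 bp

BamHI sites (GGATCC) start at positions 37, 64, 104, 131.
BamHI cuts after the first base of each site, so after positions 37, 64, 104, 131.
Gme3II sites (TGTACA) start at positions 13, 23.
Gme3II cuts after base 4 of each site, so after positions 16, 26.
Combined cut positions: 16, 26, 37, 64, 104, 131.
Linear molecule, 6 cuts → 7 fragments:
  1–16 → 16 bp
  17–26 → 10 bp
  27–37 → 11 bp
  38–64 → 27 bp
  65–104 → 40 bp
  105–131 → 27 bp
  132–170 → 39 bp
Sorted largest to smallest: 40, 39, 27, 27, 16, 11, 10 bp.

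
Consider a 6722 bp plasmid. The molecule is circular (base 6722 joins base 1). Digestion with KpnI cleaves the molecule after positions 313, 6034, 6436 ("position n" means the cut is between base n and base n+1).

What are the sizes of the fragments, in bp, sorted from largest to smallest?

Circular molecule, 3 cuts → 3 fragments:
  6034 − 313 = 5721 bp
  6436 − 6034 = 402 bp
  wrap: 6722 − 6436 + 313 = 599 bp
Sorted largest to smallest: 5721, 599, 402 bp.

5721, 599, 402 bp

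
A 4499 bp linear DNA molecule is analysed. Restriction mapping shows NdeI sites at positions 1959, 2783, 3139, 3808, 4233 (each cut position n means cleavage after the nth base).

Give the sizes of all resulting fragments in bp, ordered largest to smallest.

Linear molecule, 5 cuts → 6 fragments:
  1959 − 0 = 1959 bp
  2783 − 1959 = 824 bp
  3139 − 2783 = 356 bp
  3808 − 3139 = 669 bp
  4233 − 3808 = 425 bp
  4499 − 4233 = 266 bp
Sorted largest to smallest: 1959, 824, 669, 425, 356, 266 bp.

1959, 824, 669, 425, 356, 266 bp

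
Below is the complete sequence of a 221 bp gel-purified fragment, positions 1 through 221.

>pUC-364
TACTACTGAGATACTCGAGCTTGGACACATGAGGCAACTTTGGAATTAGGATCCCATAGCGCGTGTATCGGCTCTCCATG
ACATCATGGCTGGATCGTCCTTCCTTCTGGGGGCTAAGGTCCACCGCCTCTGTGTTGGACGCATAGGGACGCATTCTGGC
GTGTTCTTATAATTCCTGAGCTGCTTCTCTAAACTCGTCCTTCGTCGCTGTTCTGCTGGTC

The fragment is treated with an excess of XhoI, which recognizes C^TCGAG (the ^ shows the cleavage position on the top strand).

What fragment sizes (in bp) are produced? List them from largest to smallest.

The XhoI site (CTCGAG) starts at position 14.
XhoI cuts after the first base of each site, so after position 14.
Linear molecule, 1 cut → 2 fragments:
  1–14 → 14 bp
  15–221 → 207 bp
Sorted largest to smallest: 207, 14 bp.

207, 14 bp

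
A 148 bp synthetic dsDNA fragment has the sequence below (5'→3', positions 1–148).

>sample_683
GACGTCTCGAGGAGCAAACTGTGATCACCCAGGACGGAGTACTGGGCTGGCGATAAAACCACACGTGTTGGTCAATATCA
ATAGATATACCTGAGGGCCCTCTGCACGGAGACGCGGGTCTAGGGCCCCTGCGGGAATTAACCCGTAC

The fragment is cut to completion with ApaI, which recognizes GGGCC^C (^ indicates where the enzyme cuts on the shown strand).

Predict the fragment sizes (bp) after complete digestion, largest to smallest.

ApaI sites (GGGCCC) start at positions 95, 123.
ApaI cuts after base 5 of each site (before the last base), so after positions 99, 127.
Linear molecule, 2 cuts → 3 fragments:
  1–99 → 99 bp
  100–127 → 28 bp
  128–148 → 21 bp
Sorted largest to smallest: 99, 28, 21 bp.

99, 28, 21 bp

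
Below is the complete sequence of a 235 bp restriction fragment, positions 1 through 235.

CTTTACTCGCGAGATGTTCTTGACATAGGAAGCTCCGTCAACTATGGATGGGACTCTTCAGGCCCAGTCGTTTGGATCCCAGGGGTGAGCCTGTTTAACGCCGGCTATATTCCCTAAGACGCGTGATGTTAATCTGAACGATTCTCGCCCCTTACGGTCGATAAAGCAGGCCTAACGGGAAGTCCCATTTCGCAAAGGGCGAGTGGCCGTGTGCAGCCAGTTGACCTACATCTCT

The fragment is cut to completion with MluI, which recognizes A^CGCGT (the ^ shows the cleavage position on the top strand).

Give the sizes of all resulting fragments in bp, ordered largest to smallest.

The MluI site (ACGCGT) starts at position 119.
MluI cuts after the first base of each site, so after position 119.
Linear molecule, 1 cut → 2 fragments:
  1–119 → 119 bp
  120–235 → 116 bp
Sorted largest to smallest: 119, 116 bp.

119, 116 bp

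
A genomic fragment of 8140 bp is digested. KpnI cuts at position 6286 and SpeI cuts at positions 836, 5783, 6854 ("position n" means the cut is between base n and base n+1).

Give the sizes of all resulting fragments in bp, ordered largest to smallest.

4947, 1286, 836, 568, 503 bp

Combined cut positions (sorted): 836, 5783, 6286, 6854.
Linear molecule, 4 cuts → 5 fragments:
  836 − 0 = 836 bp
  5783 − 836 = 4947 bp
  6286 − 5783 = 503 bp
  6854 − 6286 = 568 bp
  8140 − 6854 = 1286 bp
Sorted largest to smallest: 4947, 1286, 836, 568, 503 bp.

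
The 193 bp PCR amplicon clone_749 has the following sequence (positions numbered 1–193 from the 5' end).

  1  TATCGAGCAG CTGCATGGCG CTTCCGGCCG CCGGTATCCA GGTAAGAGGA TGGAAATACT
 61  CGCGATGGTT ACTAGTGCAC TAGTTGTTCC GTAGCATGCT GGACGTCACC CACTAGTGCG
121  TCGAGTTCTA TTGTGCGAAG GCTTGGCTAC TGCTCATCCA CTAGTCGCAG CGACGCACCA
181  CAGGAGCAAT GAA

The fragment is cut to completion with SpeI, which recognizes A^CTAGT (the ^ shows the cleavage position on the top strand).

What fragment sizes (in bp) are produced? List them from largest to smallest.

71, 48, 33, 33, 8 bp

SpeI sites (ACTAGT) start at positions 71, 79, 112, 160.
SpeI cuts after the first base of each site, so after positions 71, 79, 112, 160.
Linear molecule, 4 cuts → 5 fragments:
  1–71 → 71 bp
  72–79 → 8 bp
  80–112 → 33 bp
  113–160 → 48 bp
  161–193 → 33 bp
Sorted largest to smallest: 71, 48, 33, 33, 8 bp.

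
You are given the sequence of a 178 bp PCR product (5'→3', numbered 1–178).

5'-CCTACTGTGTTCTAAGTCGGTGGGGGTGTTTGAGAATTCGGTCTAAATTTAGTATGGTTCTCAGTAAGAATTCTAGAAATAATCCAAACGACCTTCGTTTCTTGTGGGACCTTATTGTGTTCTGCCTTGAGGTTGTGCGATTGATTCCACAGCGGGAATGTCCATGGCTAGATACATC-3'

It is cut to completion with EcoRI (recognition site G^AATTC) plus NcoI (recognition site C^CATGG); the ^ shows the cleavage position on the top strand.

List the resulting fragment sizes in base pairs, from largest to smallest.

EcoRI sites (GAATTC) start at positions 34, 68.
EcoRI cuts after the first base of each site, so after positions 34, 68.
The NcoI site (CCATGG) starts at position 162.
NcoI cuts after the first base of each site, so after position 162.
Combined cut positions: 34, 68, 162.
Linear molecule, 3 cuts → 4 fragments:
  1–34 → 34 bp
  35–68 → 34 bp
  69–162 → 94 bp
  163–178 → 16 bp
Sorted largest to smallest: 94, 34, 34, 16 bp.

94, 34, 34, 16 bp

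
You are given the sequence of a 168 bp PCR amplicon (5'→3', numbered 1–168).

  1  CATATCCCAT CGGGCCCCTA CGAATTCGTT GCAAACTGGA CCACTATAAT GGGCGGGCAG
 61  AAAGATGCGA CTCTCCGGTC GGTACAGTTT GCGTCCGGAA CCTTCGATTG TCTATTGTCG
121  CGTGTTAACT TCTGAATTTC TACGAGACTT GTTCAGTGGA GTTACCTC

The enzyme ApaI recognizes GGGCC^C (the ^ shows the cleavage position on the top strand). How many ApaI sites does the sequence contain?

GGGCCC occurs starting at position 12.
ApaI cuts at 1 site.

1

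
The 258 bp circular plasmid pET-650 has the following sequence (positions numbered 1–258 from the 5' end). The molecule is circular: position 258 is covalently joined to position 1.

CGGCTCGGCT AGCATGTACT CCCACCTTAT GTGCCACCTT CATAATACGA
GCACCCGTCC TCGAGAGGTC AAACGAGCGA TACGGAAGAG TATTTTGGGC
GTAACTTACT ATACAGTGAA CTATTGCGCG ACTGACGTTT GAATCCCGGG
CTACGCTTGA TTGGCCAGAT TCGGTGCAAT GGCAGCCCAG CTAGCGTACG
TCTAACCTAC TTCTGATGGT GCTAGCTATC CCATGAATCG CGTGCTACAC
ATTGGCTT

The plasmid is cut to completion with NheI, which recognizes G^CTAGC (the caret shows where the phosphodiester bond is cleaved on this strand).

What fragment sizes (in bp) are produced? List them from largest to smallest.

NheI sites (GCTAGC) start at positions 8, 190, 221.
NheI cuts after the first base of each site, so after positions 8, 190, 221.
Circular molecule, 3 cuts → 3 fragments:
  9–190 → 182 bp
  191–221 → 31 bp
  222–258 then 1–8 → 37 + 8 = 45 bp
Sorted largest to smallest: 182, 45, 31 bp.

182, 45, 31 bp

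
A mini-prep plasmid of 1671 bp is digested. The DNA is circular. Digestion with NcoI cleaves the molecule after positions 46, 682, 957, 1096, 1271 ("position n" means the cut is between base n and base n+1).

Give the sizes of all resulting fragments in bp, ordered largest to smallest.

636, 446, 275, 175, 139 bp

Circular molecule, 5 cuts → 5 fragments:
  682 − 46 = 636 bp
  957 − 682 = 275 bp
  1096 − 957 = 139 bp
  1271 − 1096 = 175 bp
  wrap: 1671 − 1271 + 46 = 446 bp
Sorted largest to smallest: 636, 446, 275, 175, 139 bp.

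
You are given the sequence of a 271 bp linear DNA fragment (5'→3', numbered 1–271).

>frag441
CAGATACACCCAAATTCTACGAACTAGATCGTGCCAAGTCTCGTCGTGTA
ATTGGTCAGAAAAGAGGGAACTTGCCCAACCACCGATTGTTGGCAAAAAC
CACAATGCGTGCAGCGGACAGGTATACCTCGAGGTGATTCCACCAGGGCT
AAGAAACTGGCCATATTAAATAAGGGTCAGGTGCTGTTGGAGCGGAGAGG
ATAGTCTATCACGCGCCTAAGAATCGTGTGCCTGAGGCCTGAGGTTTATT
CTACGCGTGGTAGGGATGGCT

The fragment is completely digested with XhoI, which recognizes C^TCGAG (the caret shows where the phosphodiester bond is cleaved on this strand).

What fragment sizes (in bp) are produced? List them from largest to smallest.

143, 128 bp

The XhoI site (CTCGAG) starts at position 128.
XhoI cuts after the first base of each site, so after position 128.
Linear molecule, 1 cut → 2 fragments:
  1–128 → 128 bp
  129–271 → 143 bp
Sorted largest to smallest: 143, 128 bp.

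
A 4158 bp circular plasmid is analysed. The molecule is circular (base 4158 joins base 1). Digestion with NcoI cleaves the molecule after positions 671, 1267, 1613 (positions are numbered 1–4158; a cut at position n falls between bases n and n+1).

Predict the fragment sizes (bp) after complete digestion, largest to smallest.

3216, 596, 346 bp

Circular molecule, 3 cuts → 3 fragments:
  1267 − 671 = 596 bp
  1613 − 1267 = 346 bp
  wrap: 4158 − 1613 + 671 = 3216 bp
Sorted largest to smallest: 3216, 596, 346 bp.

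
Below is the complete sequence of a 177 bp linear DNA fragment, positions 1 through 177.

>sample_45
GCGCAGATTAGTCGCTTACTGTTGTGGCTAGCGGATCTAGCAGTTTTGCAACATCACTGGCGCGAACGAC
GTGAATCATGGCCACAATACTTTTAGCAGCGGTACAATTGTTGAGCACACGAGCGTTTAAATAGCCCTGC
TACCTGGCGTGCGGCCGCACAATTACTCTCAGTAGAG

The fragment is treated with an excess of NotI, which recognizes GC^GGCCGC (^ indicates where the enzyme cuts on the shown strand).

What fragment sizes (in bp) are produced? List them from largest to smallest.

152, 25 bp

The NotI site (GCGGCCGC) starts at position 151.
NotI cuts after base 2 of each site, so after position 152.
Linear molecule, 1 cut → 2 fragments:
  1–152 → 152 bp
  153–177 → 25 bp
Sorted largest to smallest: 152, 25 bp.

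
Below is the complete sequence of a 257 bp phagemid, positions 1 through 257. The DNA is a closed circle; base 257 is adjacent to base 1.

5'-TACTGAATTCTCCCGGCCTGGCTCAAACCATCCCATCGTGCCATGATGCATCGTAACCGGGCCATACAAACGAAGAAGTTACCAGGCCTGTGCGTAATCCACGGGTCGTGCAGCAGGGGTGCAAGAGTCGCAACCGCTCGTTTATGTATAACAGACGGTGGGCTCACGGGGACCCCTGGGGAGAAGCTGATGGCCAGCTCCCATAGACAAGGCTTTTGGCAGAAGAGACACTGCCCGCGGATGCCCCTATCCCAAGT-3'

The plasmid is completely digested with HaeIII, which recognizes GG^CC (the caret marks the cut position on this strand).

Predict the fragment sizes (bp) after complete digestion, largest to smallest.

HaeIII sites (GGCC) start at positions 15, 60, 85, 192.
HaeIII cuts after base 2 of each site, so after positions 16, 61, 86, 193.
Circular molecule, 4 cuts → 4 fragments:
  17–61 → 45 bp
  62–86 → 25 bp
  87–193 → 107 bp
  194–257 then 1–16 → 64 + 16 = 80 bp
Sorted largest to smallest: 107, 80, 45, 25 bp.

107, 80, 45, 25 bp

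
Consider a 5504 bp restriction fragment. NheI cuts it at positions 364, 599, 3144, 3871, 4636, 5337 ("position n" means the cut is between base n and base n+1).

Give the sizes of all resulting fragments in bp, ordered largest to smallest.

Linear molecule, 6 cuts → 7 fragments:
  364 − 0 = 364 bp
  599 − 364 = 235 bp
  3144 − 599 = 2545 bp
  3871 − 3144 = 727 bp
  4636 − 3871 = 765 bp
  5337 − 4636 = 701 bp
  5504 − 5337 = 167 bp
Sorted largest to smallest: 2545, 765, 727, 701, 364, 235, 167 bp.

2545, 765, 727, 701, 364, 235, 167 bp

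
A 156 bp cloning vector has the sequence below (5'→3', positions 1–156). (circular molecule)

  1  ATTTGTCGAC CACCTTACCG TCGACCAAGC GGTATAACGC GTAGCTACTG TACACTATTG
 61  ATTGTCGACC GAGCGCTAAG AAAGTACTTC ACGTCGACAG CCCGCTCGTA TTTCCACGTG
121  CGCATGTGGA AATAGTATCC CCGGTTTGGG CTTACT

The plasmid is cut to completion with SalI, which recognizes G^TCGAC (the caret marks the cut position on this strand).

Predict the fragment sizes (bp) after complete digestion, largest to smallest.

SalI sites (GTCGAC) start at positions 5, 20, 64, 93.
SalI cuts after the first base of each site, so after positions 5, 20, 64, 93.
Circular molecule, 4 cuts → 4 fragments:
  6–20 → 15 bp
  21–64 → 44 bp
  65–93 → 29 bp
  94–156 then 1–5 → 63 + 5 = 68 bp
Sorted largest to smallest: 68, 44, 29, 15 bp.

68, 44, 29, 15 bp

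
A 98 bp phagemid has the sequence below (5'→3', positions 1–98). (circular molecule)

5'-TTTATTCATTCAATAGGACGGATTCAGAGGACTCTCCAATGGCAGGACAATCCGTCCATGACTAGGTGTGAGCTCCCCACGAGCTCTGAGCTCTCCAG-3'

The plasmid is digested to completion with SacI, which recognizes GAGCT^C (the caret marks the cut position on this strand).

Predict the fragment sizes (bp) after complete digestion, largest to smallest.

SacI sites (GAGCTC) start at positions 70, 81, 88.
SacI cuts after base 5 of each site (before the last base), so after positions 74, 85, 92.
Circular molecule, 3 cuts → 3 fragments:
  75–85 → 11 bp
  86–92 → 7 bp
  93–98 then 1–74 → 6 + 74 = 80 bp
Sorted largest to smallest: 80, 11, 7 bp.

80, 11, 7 bp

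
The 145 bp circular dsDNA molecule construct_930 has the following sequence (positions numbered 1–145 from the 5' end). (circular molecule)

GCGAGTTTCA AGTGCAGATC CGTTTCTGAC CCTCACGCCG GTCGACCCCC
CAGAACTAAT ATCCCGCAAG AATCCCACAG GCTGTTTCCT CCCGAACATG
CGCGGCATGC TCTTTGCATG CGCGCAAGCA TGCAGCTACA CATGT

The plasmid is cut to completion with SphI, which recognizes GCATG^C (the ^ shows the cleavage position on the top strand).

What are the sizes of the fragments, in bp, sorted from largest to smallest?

SphI sites (GCATGC) start at positions 105, 116, 128.
SphI cuts after base 5 of each site (before the last base), so after positions 109, 120, 132.
Circular molecule, 3 cuts → 3 fragments:
  110–120 → 11 bp
  121–132 → 12 bp
  133–145 then 1–109 → 13 + 109 = 122 bp
Sorted largest to smallest: 122, 12, 11 bp.

122, 12, 11 bp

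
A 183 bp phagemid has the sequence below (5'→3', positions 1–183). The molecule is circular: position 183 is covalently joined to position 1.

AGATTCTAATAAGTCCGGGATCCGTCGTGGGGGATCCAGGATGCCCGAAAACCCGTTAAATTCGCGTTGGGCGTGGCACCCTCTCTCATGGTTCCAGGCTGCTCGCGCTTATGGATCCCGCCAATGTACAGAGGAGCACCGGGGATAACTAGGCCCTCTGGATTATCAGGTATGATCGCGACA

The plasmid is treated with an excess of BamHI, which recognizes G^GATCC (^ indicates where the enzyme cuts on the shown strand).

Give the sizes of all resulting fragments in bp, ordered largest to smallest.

BamHI sites (GGATCC) start at positions 18, 32, 113.
BamHI cuts after the first base of each site, so after positions 18, 32, 113.
Circular molecule, 3 cuts → 3 fragments:
  19–32 → 14 bp
  33–113 → 81 bp
  114–183 then 1–18 → 70 + 18 = 88 bp
Sorted largest to smallest: 88, 81, 14 bp.

88, 81, 14 bp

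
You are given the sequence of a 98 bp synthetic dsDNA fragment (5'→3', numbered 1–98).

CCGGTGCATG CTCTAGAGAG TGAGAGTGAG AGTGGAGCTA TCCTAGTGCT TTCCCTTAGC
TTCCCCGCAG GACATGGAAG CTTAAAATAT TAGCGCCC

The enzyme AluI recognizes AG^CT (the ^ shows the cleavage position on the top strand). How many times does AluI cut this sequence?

3

AGCT occurs starting at positions 36, 58, 79.
AluI cuts at 3 sites.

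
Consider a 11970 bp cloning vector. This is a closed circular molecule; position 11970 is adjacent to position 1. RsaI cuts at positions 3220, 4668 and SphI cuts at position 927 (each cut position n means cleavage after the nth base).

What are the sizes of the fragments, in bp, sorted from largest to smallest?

Combined cut positions (sorted): 927, 3220, 4668.
Circular molecule, 3 cuts → 3 fragments:
  3220 − 927 = 2293 bp
  4668 − 3220 = 1448 bp
  wrap: 11970 − 4668 + 927 = 8229 bp
Sorted largest to smallest: 8229, 2293, 1448 bp.

8229, 2293, 1448 bp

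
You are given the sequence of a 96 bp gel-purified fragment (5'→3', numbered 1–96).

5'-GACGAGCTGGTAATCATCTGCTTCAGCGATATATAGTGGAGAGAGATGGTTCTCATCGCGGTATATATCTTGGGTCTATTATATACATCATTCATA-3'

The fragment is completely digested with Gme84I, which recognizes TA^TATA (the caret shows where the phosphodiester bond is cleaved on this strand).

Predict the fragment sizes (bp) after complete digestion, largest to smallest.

32, 31, 18, 15 bp

Gme84I sites (TATATA) start at positions 30, 62, 80.
Gme84I cuts after base 2 of each site, so after positions 31, 63, 81.
Linear molecule, 3 cuts → 4 fragments:
  1–31 → 31 bp
  32–63 → 32 bp
  64–81 → 18 bp
  82–96 → 15 bp
Sorted largest to smallest: 32, 31, 18, 15 bp.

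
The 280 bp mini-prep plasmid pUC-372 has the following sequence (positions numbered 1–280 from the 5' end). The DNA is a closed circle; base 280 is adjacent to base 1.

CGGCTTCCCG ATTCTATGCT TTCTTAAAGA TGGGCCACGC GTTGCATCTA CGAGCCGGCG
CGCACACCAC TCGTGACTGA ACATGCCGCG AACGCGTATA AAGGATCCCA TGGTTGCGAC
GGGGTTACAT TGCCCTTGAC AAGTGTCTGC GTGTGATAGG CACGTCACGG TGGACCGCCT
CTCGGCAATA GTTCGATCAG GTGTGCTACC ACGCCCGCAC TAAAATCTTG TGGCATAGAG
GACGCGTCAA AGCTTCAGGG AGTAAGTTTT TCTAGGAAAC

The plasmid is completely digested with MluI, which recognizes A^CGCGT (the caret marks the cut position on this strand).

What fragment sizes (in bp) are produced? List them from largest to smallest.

MluI sites (ACGCGT) start at positions 37, 92, 242.
MluI cuts after the first base of each site, so after positions 37, 92, 242.
Circular molecule, 3 cuts → 3 fragments:
  38–92 → 55 bp
  93–242 → 150 bp
  243–280 then 1–37 → 38 + 37 = 75 bp
Sorted largest to smallest: 150, 75, 55 bp.

150, 75, 55 bp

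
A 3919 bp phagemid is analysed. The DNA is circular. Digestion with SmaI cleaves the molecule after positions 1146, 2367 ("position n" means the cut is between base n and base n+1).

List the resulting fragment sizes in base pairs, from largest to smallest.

2698, 1221 bp

Circular molecule, 2 cuts → 2 fragments:
  2367 − 1146 = 1221 bp
  wrap: 3919 − 2367 + 1146 = 2698 bp
Sorted largest to smallest: 2698, 1221 bp.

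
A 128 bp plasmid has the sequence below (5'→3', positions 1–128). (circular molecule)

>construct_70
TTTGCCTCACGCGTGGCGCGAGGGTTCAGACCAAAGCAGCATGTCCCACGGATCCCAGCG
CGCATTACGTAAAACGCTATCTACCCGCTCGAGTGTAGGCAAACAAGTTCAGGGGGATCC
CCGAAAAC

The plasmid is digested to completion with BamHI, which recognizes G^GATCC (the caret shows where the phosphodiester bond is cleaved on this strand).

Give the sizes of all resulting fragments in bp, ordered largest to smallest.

BamHI sites (GGATCC) start at positions 50, 115.
BamHI cuts after the first base of each site, so after positions 50, 115.
Circular molecule, 2 cuts → 2 fragments:
  51–115 → 65 bp
  116–128 then 1–50 → 13 + 50 = 63 bp
Sorted largest to smallest: 65, 63 bp.

65, 63 bp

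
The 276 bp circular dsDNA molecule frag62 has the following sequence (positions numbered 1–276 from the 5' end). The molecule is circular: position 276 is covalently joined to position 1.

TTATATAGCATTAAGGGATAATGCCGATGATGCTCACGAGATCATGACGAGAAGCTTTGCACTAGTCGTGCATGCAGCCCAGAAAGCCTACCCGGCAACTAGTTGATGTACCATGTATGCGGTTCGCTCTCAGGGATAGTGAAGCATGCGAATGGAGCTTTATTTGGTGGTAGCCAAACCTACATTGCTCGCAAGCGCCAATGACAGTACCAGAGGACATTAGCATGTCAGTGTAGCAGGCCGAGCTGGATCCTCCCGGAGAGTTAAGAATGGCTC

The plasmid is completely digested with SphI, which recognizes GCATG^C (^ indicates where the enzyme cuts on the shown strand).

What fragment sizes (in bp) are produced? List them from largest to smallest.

SphI sites (GCATGC) start at positions 70, 144.
SphI cuts after base 5 of each site (before the last base), so after positions 74, 148.
Circular molecule, 2 cuts → 2 fragments:
  75–148 → 74 bp
  149–276 then 1–74 → 128 + 74 = 202 bp
Sorted largest to smallest: 202, 74 bp.

202, 74 bp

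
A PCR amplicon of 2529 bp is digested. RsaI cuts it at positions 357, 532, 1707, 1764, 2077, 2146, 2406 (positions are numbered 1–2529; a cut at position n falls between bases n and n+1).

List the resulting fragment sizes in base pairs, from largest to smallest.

1175, 357, 313, 260, 175, 123, 69, 57 bp

Linear molecule, 7 cuts → 8 fragments:
  357 − 0 = 357 bp
  532 − 357 = 175 bp
  1707 − 532 = 1175 bp
  1764 − 1707 = 57 bp
  2077 − 1764 = 313 bp
  2146 − 2077 = 69 bp
  2406 − 2146 = 260 bp
  2529 − 2406 = 123 bp
Sorted largest to smallest: 1175, 357, 313, 260, 175, 123, 69, 57 bp.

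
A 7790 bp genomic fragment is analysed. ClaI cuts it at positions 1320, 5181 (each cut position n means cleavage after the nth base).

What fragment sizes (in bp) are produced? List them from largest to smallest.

3861, 2609, 1320 bp

Linear molecule, 2 cuts → 3 fragments:
  1320 − 0 = 1320 bp
  5181 − 1320 = 3861 bp
  7790 − 5181 = 2609 bp
Sorted largest to smallest: 3861, 2609, 1320 bp.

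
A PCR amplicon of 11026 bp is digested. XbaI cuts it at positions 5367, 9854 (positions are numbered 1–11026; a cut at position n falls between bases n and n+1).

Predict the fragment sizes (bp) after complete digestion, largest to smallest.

Linear molecule, 2 cuts → 3 fragments:
  5367 − 0 = 5367 bp
  9854 − 5367 = 4487 bp
  11026 − 9854 = 1172 bp
Sorted largest to smallest: 5367, 4487, 1172 bp.

5367, 4487, 1172 bp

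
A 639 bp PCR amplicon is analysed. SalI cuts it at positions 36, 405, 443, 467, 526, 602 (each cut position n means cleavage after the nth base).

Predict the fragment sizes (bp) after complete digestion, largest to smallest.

Linear molecule, 6 cuts → 7 fragments:
  36 − 0 = 36 bp
  405 − 36 = 369 bp
  443 − 405 = 38 bp
  467 − 443 = 24 bp
  526 − 467 = 59 bp
  602 − 526 = 76 bp
  639 − 602 = 37 bp
Sorted largest to smallest: 369, 76, 59, 38, 37, 36, 24 bp.

369, 76, 59, 38, 37, 36, 24 bp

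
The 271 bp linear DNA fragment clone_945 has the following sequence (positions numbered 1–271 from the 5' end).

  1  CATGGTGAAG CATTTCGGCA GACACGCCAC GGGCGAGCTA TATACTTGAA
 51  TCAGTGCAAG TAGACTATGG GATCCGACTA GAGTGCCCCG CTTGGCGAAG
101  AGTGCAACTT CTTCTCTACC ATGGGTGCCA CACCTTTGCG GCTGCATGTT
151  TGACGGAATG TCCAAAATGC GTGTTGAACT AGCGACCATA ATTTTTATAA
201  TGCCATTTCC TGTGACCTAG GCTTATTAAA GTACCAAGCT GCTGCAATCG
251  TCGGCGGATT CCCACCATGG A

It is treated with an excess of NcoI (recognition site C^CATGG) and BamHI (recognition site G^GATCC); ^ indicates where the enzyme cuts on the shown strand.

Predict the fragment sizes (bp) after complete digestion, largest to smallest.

146, 70, 49, 6 bp

NcoI sites (CCATGG) start at positions 119, 265.
NcoI cuts after the first base of each site, so after positions 119, 265.
The BamHI site (GGATCC) starts at position 70.
BamHI cuts after the first base of each site, so after position 70.
Combined cut positions: 70, 119, 265.
Linear molecule, 3 cuts → 4 fragments:
  1–70 → 70 bp
  71–119 → 49 bp
  120–265 → 146 bp
  266–271 → 6 bp
Sorted largest to smallest: 146, 70, 49, 6 bp.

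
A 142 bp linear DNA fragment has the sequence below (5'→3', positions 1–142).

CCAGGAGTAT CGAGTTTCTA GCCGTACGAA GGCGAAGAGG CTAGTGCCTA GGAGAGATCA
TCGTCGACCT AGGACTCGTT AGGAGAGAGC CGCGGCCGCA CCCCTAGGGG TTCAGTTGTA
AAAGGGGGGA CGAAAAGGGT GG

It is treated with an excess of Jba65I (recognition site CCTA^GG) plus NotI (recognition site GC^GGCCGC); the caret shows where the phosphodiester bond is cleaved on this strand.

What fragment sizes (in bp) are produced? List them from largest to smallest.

Jba65I sites (CCTAGG) start at positions 47, 68, 103.
Jba65I cuts after base 4 of each site, so after positions 50, 71, 106.
The NotI site (GCGGCCGC) starts at position 92.
NotI cuts after base 2 of each site, so after position 93.
Combined cut positions: 50, 71, 93, 106.
Linear molecule, 4 cuts → 5 fragments:
  1–50 → 50 bp
  51–71 → 21 bp
  72–93 → 22 bp
  94–106 → 13 bp
  107–142 → 36 bp
Sorted largest to smallest: 50, 36, 22, 21, 13 bp.

50, 36, 22, 21, 13 bp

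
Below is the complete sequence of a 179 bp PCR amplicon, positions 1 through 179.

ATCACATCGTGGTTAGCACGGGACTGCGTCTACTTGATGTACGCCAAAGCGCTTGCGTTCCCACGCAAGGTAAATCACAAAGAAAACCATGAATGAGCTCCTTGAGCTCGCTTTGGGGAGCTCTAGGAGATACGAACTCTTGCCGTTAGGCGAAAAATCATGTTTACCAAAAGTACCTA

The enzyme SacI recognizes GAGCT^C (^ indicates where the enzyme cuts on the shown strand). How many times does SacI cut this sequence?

GAGCTC occurs starting at positions 95, 104, 118.
SacI cuts at 3 sites.

3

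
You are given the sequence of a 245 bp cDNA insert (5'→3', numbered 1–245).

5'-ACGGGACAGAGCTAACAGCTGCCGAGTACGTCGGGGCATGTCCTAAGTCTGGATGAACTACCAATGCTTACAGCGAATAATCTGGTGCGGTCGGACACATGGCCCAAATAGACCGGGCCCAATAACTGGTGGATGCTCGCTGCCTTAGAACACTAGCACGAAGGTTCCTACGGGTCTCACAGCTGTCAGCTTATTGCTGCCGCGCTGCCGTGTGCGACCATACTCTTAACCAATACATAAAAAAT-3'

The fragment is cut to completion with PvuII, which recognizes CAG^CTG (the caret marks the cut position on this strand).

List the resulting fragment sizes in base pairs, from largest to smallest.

PvuII sites (CAGCTG) start at positions 16, 180.
PvuII cuts after base 3 of each site, so after positions 18, 182.
Linear molecule, 2 cuts → 3 fragments:
  1–18 → 18 bp
  19–182 → 164 bp
  183–245 → 63 bp
Sorted largest to smallest: 164, 63, 18 bp.

164, 63, 18 bp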